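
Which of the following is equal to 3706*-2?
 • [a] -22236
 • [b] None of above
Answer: b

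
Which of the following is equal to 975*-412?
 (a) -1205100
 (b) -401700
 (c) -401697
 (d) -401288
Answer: b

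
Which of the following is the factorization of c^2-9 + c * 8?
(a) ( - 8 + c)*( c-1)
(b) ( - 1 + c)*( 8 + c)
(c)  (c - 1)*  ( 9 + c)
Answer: c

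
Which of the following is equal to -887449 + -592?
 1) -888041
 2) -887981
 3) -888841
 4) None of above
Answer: 1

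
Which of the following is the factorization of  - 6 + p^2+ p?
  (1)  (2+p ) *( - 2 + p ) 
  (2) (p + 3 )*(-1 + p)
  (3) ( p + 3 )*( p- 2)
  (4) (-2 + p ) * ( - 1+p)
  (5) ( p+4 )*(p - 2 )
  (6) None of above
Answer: 3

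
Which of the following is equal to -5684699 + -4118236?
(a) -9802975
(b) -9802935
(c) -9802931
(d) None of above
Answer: b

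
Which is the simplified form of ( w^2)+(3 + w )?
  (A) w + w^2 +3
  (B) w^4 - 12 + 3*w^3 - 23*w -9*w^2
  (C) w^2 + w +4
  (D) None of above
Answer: A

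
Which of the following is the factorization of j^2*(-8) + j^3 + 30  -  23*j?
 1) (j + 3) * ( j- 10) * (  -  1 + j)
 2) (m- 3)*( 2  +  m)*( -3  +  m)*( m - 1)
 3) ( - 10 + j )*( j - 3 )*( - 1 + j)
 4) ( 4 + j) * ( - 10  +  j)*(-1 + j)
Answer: 1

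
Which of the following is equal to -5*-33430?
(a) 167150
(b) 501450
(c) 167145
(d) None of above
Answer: a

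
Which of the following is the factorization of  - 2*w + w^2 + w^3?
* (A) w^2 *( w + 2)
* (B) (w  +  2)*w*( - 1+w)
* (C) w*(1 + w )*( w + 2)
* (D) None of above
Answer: B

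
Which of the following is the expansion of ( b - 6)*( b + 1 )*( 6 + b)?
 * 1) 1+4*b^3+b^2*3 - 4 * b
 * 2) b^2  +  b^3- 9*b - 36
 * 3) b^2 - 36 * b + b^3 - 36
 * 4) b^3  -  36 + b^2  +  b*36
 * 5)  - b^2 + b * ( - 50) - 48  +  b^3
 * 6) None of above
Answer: 3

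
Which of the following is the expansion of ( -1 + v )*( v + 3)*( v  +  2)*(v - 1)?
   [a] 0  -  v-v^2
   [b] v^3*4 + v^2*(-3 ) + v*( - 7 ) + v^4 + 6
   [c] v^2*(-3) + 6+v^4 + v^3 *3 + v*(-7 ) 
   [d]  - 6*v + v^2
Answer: c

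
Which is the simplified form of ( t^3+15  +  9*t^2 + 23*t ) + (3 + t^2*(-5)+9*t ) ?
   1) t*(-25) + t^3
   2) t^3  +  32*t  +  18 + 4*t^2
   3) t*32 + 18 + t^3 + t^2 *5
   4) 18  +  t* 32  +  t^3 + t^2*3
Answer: 2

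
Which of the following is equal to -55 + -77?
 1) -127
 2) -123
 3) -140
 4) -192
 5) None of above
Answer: 5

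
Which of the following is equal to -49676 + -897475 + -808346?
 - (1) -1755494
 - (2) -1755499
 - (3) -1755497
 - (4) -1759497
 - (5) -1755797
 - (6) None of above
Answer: 3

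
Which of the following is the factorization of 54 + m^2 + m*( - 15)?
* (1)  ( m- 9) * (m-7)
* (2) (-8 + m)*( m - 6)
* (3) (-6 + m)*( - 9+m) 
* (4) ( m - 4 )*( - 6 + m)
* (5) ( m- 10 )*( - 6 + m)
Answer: 3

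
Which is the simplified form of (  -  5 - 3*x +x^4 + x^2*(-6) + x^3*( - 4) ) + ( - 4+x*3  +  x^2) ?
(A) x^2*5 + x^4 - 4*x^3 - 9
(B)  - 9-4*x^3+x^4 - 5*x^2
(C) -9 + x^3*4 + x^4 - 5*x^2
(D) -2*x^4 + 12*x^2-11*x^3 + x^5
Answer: B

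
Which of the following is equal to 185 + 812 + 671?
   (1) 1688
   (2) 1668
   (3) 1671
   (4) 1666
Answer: 2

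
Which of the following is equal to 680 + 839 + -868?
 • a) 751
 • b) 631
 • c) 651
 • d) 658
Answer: c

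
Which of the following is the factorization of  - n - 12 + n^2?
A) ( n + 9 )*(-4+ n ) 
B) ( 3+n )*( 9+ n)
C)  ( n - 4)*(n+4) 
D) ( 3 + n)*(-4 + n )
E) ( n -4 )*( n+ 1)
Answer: D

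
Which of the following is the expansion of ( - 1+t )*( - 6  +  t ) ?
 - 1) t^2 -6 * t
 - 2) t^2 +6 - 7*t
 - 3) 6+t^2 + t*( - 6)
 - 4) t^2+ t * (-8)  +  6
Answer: 2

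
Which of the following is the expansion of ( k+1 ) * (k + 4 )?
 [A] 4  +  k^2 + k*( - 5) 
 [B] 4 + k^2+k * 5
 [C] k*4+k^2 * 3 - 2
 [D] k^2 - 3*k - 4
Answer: B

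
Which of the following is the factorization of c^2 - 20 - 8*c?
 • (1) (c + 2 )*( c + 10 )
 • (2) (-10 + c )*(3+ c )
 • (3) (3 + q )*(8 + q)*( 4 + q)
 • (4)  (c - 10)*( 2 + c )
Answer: 4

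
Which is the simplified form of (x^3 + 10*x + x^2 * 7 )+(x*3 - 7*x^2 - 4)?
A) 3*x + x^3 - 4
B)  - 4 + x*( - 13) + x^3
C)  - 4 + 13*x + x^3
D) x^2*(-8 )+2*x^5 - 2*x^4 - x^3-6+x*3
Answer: C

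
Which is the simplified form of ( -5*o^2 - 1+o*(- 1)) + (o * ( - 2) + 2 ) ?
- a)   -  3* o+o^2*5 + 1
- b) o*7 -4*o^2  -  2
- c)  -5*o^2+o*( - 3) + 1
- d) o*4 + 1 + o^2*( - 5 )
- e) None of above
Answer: c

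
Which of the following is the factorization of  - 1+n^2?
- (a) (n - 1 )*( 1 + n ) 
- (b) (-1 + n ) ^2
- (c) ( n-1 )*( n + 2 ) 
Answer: a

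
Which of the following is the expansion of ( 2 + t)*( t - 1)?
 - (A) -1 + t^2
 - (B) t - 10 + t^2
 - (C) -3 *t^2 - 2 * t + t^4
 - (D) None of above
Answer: D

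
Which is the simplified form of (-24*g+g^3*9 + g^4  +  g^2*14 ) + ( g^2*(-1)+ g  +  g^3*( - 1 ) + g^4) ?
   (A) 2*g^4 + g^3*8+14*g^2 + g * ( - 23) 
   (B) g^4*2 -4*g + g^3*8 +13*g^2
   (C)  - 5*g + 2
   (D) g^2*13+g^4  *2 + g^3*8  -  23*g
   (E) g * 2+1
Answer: D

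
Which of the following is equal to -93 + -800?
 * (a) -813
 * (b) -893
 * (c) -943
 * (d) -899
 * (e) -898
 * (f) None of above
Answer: b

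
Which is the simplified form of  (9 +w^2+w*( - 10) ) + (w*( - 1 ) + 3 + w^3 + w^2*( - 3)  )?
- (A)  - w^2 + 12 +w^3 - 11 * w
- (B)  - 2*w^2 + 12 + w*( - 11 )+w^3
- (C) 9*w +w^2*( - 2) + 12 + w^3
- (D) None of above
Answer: B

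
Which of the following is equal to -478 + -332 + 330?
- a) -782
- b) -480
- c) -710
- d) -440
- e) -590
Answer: b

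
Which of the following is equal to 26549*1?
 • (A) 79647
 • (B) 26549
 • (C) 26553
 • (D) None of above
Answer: B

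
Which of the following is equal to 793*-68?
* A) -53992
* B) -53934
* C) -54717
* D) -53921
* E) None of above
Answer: E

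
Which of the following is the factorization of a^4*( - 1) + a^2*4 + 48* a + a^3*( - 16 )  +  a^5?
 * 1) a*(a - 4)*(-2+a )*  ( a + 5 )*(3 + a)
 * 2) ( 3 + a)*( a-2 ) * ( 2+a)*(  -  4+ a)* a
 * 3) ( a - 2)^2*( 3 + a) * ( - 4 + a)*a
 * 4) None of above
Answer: 2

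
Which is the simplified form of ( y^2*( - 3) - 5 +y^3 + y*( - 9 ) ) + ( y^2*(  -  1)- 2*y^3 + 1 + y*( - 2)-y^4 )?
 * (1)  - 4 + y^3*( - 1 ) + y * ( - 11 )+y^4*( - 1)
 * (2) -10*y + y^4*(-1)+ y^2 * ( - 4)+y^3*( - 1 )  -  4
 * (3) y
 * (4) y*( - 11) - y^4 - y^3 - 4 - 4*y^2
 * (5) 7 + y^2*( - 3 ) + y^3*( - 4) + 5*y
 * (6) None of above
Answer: 4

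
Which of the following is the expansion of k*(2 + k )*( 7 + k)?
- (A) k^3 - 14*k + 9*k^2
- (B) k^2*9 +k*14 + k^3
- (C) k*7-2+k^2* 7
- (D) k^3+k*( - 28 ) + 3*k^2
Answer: B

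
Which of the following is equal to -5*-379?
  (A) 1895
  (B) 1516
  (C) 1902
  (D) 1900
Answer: A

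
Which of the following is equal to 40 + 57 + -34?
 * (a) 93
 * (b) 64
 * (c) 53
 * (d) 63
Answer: d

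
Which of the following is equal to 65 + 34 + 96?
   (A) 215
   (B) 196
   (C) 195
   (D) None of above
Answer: C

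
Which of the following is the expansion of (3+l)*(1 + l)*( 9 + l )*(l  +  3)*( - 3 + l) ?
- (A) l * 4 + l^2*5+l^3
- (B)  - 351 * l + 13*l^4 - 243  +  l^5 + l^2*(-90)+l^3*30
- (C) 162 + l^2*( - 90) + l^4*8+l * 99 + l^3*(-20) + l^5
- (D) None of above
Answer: B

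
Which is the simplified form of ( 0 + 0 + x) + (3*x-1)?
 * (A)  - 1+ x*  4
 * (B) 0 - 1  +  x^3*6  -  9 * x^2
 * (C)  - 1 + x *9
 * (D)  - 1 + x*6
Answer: A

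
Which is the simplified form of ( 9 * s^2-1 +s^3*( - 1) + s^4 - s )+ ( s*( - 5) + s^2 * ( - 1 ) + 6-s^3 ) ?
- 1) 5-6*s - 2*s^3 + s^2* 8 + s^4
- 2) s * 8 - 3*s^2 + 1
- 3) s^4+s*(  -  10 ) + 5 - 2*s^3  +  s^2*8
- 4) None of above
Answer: 1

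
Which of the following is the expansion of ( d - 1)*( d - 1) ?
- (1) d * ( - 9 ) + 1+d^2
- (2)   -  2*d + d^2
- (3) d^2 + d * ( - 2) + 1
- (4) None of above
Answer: 3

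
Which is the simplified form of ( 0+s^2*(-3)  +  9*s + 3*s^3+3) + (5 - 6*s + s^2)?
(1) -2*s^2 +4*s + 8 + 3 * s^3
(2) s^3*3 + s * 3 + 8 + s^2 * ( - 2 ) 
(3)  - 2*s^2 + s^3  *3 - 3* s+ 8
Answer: 2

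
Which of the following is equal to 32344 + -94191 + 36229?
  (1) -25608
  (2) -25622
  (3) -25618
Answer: 3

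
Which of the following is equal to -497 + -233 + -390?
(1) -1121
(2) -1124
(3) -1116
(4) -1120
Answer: 4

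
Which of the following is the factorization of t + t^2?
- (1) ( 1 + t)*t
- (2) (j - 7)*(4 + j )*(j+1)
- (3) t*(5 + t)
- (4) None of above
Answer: 1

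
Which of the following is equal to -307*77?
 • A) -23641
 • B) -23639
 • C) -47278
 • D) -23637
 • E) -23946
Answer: B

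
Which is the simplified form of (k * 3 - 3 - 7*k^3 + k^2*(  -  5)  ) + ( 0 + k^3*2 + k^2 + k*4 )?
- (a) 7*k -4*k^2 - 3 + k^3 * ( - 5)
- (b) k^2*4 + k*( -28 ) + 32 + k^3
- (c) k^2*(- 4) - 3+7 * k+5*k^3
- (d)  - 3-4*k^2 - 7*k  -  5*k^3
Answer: a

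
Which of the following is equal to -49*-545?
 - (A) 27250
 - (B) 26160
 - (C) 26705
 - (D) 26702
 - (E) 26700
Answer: C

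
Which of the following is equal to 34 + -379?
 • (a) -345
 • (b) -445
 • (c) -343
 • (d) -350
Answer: a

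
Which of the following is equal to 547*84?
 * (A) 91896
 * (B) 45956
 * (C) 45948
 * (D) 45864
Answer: C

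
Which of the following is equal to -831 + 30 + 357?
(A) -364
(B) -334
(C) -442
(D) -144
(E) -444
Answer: E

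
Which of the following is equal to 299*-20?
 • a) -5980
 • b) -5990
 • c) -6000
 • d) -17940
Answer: a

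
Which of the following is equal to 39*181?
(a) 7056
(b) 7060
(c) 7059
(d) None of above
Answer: c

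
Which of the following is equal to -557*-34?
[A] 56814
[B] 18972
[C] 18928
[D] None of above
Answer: D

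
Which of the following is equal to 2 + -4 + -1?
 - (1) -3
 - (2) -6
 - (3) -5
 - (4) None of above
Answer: 1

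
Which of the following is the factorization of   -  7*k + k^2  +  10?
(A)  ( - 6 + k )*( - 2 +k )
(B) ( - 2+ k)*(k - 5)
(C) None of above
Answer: B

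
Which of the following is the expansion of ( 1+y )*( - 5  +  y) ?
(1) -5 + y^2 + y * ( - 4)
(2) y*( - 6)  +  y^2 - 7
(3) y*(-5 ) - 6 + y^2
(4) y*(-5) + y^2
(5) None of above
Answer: 1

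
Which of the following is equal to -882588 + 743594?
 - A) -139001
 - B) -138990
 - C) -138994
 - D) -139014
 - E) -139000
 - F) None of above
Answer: C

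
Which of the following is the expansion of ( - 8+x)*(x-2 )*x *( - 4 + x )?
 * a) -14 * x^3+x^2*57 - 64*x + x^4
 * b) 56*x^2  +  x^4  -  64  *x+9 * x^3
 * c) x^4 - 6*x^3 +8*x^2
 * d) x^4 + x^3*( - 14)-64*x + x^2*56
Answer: d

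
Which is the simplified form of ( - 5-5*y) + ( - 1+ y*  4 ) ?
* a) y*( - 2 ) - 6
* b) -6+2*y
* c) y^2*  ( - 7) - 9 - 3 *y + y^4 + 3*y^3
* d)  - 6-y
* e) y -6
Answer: d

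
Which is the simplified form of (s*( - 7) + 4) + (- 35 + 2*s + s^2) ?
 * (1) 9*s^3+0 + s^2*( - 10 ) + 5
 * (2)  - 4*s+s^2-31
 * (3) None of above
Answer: 3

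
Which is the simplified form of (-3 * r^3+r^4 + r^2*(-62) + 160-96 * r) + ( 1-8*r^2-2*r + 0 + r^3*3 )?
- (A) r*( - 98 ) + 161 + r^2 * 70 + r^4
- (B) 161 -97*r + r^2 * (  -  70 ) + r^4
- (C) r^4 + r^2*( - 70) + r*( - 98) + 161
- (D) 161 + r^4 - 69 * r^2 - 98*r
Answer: C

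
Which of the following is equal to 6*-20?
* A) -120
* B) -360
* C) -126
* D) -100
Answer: A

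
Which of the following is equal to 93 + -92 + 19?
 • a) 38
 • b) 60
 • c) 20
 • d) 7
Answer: c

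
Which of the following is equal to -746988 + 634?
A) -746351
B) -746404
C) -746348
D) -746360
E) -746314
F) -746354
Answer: F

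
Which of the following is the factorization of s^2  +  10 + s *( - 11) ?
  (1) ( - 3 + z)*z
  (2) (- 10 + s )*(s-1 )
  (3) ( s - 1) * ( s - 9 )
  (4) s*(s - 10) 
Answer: 2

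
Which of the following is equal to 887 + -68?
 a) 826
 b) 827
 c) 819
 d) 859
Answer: c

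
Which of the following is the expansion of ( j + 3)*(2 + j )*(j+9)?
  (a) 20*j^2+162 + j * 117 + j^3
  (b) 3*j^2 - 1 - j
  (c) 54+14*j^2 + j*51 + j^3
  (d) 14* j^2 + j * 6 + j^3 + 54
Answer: c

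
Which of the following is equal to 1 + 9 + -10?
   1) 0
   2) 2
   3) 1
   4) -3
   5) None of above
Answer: 1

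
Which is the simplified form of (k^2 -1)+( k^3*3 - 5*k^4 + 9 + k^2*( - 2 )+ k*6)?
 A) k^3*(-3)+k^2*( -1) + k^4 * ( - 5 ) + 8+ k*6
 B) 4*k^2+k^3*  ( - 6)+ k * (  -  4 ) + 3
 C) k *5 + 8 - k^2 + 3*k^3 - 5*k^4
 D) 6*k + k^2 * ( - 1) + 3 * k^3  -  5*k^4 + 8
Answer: D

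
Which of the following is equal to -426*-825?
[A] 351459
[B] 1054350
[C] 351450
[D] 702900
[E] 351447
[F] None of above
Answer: C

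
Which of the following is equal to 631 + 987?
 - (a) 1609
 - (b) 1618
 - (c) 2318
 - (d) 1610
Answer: b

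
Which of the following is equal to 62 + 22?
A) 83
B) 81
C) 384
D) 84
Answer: D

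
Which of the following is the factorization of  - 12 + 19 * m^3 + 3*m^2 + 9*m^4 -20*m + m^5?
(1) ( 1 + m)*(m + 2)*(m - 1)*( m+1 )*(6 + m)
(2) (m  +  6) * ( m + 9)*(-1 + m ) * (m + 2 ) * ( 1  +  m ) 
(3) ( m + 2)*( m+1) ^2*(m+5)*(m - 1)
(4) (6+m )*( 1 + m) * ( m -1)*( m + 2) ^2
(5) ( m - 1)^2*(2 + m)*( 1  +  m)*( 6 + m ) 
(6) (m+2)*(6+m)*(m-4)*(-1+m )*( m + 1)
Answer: 1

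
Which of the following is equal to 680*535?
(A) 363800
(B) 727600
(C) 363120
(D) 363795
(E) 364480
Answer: A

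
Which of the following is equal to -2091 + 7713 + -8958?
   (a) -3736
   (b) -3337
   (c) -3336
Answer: c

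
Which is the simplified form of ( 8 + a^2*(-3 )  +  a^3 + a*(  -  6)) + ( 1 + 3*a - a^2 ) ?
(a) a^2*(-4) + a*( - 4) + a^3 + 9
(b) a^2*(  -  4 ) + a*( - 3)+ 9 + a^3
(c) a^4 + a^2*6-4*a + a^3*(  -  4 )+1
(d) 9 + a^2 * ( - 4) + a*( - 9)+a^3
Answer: b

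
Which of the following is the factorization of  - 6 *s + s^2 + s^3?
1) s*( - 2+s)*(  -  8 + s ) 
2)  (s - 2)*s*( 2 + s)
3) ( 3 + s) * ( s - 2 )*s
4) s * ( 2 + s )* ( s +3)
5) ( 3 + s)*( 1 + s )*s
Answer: 3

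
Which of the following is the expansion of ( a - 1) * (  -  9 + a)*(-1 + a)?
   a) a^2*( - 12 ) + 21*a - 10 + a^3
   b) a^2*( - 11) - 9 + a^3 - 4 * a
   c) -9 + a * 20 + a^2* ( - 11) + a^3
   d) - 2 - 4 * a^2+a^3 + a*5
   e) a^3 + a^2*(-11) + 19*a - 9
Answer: e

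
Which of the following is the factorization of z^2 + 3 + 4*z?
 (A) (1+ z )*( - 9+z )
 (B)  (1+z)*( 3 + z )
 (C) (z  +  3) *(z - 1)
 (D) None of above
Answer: B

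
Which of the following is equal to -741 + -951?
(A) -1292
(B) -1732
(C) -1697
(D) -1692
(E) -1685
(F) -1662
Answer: D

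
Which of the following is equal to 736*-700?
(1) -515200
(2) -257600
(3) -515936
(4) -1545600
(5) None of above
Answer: 1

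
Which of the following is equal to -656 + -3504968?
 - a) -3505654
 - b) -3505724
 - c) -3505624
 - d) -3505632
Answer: c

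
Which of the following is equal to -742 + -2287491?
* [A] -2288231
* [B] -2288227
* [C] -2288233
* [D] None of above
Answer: C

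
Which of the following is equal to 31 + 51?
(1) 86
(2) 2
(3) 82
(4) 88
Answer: 3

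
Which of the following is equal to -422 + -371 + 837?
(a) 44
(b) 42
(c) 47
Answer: a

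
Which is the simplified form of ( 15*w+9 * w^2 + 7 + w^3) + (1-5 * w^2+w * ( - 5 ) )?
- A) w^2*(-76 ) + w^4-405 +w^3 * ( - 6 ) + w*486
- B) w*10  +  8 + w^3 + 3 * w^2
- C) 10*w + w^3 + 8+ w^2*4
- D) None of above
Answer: C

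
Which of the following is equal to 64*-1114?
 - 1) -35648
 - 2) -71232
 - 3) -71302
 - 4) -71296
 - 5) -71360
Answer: 4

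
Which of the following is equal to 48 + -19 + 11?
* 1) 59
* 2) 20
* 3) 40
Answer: 3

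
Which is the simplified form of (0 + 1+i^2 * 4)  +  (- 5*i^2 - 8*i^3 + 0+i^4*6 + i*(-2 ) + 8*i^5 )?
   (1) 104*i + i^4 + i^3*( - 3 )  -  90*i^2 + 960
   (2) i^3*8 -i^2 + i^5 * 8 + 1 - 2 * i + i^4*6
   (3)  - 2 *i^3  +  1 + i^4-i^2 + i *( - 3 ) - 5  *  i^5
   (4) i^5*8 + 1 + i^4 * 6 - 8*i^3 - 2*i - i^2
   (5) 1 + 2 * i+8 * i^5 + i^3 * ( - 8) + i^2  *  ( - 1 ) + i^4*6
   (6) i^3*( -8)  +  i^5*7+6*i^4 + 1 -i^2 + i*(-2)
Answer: 4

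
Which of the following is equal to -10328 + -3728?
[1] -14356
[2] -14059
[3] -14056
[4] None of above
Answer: 3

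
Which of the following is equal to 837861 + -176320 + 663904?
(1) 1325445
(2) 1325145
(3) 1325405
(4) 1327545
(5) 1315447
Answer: 1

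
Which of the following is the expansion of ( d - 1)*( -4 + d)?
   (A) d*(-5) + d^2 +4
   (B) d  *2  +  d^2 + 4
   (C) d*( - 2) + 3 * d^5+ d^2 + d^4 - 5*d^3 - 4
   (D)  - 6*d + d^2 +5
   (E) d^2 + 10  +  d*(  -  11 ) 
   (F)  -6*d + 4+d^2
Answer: A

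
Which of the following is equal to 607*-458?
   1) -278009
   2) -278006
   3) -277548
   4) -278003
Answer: 2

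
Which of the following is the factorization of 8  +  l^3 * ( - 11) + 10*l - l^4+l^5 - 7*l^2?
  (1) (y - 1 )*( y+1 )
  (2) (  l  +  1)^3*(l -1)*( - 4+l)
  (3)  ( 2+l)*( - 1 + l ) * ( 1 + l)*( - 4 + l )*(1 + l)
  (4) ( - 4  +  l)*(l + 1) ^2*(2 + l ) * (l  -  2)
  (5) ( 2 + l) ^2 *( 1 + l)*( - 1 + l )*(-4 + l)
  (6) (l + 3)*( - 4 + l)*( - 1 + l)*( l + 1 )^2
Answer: 3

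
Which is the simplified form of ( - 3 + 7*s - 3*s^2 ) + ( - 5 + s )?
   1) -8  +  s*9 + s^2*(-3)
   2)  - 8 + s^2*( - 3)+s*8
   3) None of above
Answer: 2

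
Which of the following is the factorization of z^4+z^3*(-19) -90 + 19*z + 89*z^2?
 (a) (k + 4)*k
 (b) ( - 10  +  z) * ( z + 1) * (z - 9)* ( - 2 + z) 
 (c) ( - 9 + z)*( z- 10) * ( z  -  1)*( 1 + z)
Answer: c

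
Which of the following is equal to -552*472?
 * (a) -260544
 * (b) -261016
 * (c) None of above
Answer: a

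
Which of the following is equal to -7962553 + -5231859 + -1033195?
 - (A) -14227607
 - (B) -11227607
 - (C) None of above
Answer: A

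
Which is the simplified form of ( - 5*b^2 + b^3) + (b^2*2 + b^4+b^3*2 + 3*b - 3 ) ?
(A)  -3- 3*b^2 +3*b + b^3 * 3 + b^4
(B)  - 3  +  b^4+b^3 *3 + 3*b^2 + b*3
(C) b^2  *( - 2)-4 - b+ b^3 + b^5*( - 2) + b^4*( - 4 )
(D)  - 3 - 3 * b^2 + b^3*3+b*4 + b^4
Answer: A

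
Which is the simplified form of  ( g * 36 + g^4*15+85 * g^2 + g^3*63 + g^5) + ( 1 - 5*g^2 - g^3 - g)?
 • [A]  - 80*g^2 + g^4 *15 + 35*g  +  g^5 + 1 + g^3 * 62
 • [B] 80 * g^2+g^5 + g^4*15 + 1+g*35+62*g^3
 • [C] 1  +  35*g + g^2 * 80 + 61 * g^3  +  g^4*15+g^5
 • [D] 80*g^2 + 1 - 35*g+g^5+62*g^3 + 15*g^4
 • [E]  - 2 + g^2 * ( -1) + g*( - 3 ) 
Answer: B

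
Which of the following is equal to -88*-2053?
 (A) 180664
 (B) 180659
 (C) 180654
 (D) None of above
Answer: A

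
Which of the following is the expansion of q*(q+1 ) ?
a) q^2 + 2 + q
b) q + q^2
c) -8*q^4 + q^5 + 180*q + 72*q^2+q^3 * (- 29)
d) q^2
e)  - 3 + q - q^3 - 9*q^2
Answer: b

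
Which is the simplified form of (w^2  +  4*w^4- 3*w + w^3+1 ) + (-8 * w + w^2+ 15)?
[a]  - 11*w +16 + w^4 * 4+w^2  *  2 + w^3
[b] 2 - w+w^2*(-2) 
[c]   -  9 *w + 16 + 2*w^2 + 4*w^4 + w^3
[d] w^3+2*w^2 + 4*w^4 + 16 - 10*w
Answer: a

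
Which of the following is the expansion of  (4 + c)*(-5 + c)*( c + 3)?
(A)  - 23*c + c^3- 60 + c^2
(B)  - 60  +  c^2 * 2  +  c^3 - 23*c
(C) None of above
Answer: B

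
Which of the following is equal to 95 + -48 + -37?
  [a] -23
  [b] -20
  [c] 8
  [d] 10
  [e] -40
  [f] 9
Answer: d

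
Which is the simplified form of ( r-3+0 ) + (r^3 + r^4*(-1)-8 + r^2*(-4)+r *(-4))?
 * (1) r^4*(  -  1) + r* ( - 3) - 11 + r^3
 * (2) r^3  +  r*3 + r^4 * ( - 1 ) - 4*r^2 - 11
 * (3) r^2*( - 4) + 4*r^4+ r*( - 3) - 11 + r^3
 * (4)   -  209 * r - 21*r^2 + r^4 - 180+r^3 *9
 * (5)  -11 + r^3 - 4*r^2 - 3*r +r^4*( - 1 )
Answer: 5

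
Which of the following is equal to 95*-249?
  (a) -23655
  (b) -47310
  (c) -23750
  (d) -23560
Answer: a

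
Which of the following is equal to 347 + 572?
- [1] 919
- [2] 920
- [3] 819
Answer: 1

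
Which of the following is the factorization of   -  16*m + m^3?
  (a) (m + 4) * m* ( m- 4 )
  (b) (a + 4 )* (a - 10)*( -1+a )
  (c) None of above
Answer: a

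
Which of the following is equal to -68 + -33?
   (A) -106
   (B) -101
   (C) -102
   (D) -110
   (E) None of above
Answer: B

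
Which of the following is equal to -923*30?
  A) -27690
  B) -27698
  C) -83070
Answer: A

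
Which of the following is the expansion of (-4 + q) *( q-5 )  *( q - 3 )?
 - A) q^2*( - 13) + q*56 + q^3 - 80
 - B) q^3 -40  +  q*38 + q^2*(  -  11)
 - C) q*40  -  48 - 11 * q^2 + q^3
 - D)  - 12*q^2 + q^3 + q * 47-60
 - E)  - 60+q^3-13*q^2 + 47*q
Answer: D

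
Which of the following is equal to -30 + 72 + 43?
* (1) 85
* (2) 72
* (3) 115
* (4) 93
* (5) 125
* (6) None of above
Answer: 1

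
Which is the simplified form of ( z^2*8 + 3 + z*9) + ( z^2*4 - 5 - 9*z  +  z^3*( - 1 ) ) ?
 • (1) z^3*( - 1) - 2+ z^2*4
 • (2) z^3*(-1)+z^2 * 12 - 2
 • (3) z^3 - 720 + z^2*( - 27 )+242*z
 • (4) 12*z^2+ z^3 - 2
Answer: 2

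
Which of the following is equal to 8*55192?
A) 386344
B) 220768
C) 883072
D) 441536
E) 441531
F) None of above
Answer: D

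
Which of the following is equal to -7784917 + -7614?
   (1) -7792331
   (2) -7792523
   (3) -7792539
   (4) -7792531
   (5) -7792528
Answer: 4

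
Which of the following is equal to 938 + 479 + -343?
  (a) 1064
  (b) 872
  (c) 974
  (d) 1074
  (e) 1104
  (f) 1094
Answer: d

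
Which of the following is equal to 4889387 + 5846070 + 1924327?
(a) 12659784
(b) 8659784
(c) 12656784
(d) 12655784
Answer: a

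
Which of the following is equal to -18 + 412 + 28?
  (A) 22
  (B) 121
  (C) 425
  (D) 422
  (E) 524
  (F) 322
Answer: D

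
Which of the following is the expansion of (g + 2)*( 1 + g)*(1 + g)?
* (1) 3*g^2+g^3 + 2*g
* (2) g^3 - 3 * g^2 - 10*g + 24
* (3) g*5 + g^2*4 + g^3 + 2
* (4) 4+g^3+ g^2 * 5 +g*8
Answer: 3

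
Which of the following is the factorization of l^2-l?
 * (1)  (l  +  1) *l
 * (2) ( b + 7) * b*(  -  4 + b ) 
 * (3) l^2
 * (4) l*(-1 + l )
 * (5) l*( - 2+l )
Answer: 4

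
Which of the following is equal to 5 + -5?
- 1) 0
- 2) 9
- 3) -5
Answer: 1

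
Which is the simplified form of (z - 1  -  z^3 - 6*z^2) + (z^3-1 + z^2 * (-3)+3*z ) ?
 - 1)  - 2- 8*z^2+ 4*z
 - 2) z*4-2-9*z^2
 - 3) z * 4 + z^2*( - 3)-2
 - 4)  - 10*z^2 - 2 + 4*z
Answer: 2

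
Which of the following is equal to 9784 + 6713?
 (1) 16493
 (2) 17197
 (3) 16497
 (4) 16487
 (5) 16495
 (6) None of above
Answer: 3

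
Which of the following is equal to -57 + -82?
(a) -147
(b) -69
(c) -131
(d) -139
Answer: d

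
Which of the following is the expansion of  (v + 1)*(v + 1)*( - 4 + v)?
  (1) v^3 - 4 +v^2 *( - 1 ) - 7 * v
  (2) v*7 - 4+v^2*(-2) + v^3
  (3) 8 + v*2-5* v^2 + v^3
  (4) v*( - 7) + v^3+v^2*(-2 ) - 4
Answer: 4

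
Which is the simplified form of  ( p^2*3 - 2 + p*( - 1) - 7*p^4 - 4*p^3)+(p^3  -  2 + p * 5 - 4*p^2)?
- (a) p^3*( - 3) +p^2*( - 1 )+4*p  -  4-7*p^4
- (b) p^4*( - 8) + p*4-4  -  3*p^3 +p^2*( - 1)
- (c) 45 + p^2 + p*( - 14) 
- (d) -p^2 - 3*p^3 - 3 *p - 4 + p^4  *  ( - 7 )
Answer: a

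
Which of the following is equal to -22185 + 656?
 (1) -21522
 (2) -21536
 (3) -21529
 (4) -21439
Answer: 3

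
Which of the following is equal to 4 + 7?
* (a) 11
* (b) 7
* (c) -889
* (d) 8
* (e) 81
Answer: a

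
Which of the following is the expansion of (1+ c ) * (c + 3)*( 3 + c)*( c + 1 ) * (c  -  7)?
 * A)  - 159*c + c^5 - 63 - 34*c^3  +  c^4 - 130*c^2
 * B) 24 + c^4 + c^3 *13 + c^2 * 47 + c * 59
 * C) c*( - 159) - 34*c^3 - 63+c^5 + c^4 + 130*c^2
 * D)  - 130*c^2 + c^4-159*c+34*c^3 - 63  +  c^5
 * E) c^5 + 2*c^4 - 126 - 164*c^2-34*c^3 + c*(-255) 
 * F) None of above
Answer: A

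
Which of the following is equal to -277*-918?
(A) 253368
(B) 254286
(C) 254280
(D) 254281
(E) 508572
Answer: B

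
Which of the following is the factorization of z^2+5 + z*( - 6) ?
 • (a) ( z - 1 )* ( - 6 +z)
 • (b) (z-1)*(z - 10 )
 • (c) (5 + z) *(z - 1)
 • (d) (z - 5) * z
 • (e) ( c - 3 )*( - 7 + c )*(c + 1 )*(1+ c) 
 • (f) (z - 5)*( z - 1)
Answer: f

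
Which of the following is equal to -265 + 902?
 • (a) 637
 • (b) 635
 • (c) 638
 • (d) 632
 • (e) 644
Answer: a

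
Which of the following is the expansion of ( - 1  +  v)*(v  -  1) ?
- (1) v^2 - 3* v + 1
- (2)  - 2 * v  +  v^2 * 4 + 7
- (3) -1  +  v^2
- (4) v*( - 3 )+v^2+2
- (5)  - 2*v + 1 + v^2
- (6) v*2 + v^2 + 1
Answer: 5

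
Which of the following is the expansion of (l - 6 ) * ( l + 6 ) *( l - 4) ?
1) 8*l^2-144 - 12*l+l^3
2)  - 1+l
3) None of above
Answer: 3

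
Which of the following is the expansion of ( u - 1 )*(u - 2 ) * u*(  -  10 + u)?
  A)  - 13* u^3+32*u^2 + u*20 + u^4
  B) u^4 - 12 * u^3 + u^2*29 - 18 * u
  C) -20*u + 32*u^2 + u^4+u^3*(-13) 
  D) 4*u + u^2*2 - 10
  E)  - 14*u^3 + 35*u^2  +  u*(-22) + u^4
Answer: C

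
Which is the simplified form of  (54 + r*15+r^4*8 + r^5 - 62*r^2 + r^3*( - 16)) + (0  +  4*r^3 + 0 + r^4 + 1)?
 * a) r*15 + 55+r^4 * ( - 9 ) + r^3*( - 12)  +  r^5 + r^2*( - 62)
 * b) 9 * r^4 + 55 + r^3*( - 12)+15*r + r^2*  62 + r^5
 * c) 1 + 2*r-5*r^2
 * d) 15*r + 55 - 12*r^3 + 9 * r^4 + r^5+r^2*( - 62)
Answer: d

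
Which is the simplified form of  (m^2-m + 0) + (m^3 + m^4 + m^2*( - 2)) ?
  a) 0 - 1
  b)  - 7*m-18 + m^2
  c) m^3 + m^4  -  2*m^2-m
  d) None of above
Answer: d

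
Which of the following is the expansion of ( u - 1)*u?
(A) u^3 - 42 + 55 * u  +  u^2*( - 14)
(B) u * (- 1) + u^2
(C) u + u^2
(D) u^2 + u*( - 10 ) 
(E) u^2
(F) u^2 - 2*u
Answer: B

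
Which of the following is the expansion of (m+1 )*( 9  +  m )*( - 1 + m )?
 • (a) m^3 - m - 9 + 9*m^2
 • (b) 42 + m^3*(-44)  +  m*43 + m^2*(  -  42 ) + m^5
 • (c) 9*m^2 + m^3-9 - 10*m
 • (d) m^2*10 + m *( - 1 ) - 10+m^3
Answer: a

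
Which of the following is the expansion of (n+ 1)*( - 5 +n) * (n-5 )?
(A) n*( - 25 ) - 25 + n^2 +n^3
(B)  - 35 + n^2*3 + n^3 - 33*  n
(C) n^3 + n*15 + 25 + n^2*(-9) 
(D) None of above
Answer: C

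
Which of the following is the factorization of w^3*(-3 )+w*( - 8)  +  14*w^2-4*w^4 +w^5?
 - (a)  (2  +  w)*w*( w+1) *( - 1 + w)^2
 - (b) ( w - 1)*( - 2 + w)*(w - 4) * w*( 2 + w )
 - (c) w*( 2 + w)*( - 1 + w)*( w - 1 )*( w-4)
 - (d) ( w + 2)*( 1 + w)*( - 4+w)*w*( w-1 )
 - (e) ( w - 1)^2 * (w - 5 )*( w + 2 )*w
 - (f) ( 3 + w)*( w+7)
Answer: c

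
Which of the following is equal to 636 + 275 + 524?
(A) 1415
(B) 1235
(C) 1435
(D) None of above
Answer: C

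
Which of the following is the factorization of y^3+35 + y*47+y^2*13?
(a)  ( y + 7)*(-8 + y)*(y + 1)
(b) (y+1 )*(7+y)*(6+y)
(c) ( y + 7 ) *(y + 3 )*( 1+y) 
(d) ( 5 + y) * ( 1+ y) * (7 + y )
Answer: d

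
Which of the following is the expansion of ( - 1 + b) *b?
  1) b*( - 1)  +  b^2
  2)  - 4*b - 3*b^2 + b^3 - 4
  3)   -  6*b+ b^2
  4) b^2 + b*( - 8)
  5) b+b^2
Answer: 1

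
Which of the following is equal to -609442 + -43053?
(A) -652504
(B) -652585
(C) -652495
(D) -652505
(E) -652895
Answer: C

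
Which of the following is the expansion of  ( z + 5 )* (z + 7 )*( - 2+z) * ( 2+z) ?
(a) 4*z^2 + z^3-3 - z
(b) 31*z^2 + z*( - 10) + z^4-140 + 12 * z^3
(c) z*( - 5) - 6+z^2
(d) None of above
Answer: d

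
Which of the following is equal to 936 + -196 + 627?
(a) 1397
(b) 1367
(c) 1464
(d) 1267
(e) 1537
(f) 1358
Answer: b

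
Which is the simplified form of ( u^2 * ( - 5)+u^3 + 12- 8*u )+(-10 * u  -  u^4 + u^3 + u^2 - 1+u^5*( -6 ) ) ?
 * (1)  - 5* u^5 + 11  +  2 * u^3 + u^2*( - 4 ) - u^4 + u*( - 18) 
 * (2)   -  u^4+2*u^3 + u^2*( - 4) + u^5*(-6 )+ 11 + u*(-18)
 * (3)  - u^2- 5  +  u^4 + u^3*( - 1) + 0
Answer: 2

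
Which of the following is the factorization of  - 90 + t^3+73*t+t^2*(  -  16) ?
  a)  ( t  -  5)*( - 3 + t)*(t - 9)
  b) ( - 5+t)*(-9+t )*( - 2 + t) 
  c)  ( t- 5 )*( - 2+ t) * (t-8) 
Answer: b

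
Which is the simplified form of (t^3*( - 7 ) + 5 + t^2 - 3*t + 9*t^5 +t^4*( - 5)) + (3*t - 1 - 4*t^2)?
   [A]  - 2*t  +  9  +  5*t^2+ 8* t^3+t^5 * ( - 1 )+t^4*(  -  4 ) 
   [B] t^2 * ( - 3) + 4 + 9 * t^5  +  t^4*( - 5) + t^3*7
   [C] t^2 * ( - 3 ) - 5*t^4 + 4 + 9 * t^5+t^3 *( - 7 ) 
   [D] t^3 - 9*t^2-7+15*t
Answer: C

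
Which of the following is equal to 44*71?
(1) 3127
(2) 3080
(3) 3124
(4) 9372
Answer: 3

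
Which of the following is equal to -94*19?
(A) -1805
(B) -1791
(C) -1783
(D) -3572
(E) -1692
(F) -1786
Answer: F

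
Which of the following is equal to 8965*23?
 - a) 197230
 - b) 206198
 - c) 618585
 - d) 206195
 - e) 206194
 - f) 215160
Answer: d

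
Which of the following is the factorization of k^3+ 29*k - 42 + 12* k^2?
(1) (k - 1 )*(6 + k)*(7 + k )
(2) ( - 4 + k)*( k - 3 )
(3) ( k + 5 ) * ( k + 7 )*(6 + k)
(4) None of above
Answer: 1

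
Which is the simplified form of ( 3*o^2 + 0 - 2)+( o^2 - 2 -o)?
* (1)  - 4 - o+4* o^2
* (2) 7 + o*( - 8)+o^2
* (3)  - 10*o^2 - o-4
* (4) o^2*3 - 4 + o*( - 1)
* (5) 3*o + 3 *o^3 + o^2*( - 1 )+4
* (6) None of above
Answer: 1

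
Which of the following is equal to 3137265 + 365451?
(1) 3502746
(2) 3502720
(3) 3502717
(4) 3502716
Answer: 4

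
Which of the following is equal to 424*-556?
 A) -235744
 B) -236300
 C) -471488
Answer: A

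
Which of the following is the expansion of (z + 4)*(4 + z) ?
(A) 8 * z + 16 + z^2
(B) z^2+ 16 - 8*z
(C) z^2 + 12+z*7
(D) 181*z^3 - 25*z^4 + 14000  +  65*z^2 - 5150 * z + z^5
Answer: A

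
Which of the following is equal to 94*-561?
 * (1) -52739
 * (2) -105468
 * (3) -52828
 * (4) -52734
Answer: 4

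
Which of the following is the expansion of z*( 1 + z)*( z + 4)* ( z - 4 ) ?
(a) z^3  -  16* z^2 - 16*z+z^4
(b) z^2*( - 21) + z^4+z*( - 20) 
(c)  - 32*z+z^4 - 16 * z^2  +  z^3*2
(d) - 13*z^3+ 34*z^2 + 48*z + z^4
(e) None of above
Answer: a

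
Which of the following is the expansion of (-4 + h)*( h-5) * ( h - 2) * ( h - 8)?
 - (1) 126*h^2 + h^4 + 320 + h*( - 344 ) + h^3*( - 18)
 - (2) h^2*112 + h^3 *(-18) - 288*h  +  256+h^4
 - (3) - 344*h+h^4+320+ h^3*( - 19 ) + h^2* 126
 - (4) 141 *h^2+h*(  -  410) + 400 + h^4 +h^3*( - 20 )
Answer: 3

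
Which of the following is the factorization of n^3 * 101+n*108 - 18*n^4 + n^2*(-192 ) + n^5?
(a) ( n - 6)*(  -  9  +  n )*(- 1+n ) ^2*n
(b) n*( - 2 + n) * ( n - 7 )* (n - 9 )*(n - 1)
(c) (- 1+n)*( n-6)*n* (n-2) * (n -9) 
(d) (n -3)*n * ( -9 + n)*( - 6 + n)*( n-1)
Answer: c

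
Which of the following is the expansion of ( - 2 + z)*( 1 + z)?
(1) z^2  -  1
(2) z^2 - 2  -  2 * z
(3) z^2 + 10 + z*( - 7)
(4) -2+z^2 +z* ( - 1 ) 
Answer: 4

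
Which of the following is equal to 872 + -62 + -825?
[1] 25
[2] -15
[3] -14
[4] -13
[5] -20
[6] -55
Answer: 2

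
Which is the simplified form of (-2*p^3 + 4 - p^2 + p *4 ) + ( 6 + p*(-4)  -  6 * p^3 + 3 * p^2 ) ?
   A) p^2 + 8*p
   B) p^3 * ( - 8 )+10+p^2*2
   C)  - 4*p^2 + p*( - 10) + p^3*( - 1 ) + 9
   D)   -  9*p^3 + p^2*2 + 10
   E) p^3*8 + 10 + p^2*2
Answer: B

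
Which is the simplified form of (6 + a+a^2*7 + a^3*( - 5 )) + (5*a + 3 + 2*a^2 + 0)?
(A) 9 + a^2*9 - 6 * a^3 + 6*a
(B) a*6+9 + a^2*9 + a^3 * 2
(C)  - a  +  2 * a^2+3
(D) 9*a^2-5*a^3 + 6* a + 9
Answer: D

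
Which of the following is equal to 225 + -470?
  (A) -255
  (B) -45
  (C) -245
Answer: C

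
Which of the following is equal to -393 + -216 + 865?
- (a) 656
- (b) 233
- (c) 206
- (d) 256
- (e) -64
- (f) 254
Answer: d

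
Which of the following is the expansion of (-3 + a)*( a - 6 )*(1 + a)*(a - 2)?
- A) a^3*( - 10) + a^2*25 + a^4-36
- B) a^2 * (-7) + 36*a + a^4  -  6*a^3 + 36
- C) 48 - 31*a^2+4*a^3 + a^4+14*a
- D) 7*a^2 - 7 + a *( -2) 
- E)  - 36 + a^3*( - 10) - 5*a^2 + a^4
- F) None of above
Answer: A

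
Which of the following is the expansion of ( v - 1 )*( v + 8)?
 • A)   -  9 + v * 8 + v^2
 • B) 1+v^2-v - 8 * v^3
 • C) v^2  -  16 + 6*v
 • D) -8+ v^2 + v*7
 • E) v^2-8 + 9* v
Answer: D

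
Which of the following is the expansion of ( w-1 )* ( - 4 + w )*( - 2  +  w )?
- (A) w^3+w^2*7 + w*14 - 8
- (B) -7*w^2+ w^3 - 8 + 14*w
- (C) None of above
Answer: B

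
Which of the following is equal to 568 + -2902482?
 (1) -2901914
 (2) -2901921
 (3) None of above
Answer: 1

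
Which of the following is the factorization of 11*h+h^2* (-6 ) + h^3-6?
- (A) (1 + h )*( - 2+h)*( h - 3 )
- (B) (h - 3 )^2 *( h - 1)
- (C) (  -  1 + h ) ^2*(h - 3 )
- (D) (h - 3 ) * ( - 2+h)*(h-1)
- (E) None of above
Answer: D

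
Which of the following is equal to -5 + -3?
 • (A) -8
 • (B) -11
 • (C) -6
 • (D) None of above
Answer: A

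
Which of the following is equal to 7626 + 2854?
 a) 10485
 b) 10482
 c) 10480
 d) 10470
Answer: c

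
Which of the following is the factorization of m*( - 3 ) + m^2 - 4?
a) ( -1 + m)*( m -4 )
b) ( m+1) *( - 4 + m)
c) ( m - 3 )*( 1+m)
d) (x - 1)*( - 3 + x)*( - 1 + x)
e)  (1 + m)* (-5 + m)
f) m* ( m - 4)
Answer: b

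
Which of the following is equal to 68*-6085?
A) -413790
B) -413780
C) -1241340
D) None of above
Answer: B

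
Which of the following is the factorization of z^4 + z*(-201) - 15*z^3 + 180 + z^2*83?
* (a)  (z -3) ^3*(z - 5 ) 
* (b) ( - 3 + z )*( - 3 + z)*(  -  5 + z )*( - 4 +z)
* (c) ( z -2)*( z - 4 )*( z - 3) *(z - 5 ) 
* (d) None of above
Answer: b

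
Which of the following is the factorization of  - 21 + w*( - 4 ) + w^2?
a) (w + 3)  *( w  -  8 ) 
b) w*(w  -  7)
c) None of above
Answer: c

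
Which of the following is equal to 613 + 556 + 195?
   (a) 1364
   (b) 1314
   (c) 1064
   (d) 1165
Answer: a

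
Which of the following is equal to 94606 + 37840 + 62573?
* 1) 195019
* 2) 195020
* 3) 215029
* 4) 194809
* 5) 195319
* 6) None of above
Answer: 1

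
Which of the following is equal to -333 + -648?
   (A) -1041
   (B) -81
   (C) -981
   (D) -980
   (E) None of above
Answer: C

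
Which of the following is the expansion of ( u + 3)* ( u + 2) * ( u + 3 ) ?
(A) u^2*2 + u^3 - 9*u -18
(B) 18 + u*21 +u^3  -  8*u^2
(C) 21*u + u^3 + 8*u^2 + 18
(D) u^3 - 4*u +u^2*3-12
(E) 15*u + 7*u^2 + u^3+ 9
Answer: C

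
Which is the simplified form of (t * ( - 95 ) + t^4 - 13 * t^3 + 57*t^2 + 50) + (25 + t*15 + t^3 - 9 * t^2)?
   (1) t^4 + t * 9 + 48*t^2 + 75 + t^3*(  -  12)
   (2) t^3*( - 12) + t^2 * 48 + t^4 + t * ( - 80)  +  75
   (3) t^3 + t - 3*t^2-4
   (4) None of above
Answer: 2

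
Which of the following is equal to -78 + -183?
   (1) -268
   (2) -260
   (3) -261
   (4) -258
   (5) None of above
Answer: 3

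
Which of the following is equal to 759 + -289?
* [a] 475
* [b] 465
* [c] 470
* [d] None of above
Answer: c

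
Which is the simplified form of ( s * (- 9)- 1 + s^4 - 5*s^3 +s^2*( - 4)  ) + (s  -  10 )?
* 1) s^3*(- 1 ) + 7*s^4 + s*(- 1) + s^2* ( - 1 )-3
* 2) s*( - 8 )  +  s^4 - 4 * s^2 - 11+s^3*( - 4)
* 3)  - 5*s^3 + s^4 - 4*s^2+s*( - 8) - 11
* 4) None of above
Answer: 3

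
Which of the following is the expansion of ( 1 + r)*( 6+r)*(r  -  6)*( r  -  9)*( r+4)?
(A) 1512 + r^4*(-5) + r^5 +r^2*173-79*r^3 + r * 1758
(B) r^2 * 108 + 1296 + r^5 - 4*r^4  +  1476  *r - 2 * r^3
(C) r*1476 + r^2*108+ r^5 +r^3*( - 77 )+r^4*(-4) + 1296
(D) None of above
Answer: C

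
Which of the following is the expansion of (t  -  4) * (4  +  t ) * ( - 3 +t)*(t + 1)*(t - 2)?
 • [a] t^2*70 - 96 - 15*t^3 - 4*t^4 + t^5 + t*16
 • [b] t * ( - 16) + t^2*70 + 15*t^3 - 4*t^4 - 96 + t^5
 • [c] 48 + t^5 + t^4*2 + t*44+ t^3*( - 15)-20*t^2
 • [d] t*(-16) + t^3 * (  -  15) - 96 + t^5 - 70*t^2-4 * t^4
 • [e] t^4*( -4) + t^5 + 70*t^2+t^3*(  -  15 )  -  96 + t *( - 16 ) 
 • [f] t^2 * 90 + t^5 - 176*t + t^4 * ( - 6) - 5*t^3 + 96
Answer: e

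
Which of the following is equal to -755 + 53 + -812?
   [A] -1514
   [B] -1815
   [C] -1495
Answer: A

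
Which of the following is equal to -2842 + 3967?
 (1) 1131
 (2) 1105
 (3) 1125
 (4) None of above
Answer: 3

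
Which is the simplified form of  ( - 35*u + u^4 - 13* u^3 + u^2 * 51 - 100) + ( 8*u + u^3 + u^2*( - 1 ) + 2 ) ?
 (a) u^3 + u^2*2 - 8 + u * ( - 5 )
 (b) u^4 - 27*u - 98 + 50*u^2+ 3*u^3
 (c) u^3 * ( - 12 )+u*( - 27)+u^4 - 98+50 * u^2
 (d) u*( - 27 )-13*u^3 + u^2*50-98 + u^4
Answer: c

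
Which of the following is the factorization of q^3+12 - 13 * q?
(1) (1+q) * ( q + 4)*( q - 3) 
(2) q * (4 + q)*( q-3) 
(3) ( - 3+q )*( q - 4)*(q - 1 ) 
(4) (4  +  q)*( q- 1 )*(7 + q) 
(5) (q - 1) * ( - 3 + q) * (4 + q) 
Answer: 5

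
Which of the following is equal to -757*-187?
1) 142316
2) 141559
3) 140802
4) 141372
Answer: 2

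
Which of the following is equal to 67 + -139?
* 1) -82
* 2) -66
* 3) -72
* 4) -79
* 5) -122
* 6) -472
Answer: 3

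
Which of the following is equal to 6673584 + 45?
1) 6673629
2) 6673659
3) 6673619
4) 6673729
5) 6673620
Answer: 1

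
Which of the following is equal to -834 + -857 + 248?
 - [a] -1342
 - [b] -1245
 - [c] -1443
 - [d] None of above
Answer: c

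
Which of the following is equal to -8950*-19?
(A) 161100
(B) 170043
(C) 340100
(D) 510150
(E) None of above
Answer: E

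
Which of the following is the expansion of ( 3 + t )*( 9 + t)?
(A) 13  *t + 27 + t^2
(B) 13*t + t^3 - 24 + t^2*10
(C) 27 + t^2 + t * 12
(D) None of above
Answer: C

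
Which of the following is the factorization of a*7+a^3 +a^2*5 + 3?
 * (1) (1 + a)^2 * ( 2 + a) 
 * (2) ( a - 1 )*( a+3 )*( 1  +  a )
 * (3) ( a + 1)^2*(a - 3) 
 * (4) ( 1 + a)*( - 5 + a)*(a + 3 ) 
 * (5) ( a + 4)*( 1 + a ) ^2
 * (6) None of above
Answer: 6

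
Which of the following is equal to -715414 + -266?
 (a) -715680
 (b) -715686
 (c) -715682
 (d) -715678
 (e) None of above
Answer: a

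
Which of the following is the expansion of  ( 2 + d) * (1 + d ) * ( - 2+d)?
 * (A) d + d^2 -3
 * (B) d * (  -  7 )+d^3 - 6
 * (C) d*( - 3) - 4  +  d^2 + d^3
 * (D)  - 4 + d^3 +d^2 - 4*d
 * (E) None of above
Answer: D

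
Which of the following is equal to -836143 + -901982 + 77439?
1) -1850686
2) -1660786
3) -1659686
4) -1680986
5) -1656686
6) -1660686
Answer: 6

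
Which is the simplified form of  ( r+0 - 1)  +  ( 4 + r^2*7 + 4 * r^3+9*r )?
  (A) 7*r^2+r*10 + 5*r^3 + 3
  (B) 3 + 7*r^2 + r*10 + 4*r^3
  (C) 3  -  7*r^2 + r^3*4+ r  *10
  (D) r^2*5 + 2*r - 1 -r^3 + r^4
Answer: B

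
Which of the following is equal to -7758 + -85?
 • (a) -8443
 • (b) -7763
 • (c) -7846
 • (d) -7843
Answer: d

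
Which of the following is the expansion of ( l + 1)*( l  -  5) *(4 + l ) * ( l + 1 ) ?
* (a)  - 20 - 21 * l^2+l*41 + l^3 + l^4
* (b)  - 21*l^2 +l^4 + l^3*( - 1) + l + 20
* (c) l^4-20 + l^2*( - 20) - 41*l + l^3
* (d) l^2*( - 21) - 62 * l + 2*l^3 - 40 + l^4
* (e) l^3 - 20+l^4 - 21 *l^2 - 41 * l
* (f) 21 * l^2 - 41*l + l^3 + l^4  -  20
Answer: e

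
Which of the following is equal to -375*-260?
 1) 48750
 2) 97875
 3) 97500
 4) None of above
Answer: 3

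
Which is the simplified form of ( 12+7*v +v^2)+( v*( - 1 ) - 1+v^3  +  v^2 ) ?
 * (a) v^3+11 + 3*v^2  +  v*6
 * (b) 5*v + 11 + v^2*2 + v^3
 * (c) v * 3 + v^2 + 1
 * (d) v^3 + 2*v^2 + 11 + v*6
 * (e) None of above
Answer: d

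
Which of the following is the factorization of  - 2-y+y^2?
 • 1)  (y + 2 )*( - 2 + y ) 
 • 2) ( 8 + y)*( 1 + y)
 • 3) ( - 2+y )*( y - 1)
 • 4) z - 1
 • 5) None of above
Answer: 5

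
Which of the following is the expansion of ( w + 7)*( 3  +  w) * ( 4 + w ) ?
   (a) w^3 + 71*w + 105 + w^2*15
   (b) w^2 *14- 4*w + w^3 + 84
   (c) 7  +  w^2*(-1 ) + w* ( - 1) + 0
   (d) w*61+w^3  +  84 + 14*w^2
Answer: d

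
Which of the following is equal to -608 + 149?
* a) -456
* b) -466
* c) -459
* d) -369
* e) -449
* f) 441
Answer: c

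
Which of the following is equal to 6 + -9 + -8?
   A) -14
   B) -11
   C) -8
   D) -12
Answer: B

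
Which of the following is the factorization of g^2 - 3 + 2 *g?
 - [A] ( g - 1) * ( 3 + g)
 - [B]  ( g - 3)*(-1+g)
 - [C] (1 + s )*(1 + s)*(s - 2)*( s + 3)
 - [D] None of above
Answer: A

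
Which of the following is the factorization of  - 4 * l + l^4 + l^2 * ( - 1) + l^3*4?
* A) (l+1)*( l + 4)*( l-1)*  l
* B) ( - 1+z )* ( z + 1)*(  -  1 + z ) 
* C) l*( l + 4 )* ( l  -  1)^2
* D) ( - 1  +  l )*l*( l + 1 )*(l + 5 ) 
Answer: A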